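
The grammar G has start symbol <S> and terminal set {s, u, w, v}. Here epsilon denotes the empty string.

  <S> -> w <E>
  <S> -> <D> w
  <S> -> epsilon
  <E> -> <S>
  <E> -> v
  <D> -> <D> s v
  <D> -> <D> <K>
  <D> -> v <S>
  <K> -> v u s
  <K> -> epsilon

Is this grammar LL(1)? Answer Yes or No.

No

FIRST(<S>) = {epsilon, v, w}
FIRST(<E>) = {epsilon, v, w}
FIRST(<D>) = {v}
FIRST(<K>) = {epsilon, v}
FOLLOW(<S>) = {$, s, v, w}
FOLLOW(<E>) = {$, s, v, w}
FOLLOW(<D>) = {s, v, w}
FOLLOW(<K>) = {s, v, w}
Cell M[<D>, v] receives both <D> -> <D> s v and <D> -> <D> <K> and <D> -> v <S> — the grammar is not LL(1).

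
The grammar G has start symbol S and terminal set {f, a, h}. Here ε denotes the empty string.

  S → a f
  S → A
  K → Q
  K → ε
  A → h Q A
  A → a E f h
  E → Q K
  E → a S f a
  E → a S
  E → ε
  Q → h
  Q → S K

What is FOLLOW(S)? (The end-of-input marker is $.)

FIRST(A) = {a, h}
FIRST(S) = {a, h}  (via A)
FIRST(Q) = {a, h}  (via S K)
FIRST(K) = {ε, a, h}  (via Q)
FIRST(E) = {ε, a, h}  (via Q K)
FOLLOW(S) includes $ since S is the start symbol.
FOLLOW(E): in A→a E f h, E is followed by f h with FIRST {f}. Thus FOLLOW(E) = {f}.
FOLLOW(S): in E→a S f a, S is followed by f a with FIRST {f}; in E→a S, the suffix after S is empty, so FOLLOW(S) ⊇ FOLLOW(E) = {f}; in Q→S K, S is followed by K with FIRST {ε, a, h}; in Q→S K, the suffix after S is nullable, so FOLLOW(S) ⊇ FOLLOW(Q) = {a, f, h}. Thus FOLLOW(S) = {$, a, f, h}.
FOLLOW(A): in S→A, the suffix after A is empty, so FOLLOW(A) ⊇ FOLLOW(S) = {$, a, f, h}; in A→h Q A, the suffix after A is empty (adds nothing new). Thus FOLLOW(A) = {$, a, f, h}.
FOLLOW(K): in E→Q K, the suffix after K is empty, so FOLLOW(K) ⊇ FOLLOW(E) = {f}; in Q→S K, the suffix after K is empty, so FOLLOW(K) ⊇ FOLLOW(Q) = {a, f, h}. Thus FOLLOW(K) = {a, f, h}.
FOLLOW(Q): in K→Q, the suffix after Q is empty, so FOLLOW(Q) ⊇ FOLLOW(K) = {a, f, h}; in A→h Q A, Q is followed by A with FIRST {a, h}; in E→Q K, Q is followed by K with FIRST {ε, a, h}; in E→Q K, the suffix after Q is nullable, so FOLLOW(Q) ⊇ FOLLOW(E) = {f}. Thus FOLLOW(Q) = {a, f, h}.

{$, a, f, h}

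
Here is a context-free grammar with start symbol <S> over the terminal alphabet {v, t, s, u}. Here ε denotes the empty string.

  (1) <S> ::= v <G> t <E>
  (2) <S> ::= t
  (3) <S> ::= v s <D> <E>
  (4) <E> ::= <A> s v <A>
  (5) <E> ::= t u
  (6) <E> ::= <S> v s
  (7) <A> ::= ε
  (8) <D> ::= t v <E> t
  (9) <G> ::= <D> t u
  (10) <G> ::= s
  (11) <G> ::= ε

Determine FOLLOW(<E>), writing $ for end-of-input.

FIRST(<S>): from <S>::=v <G> t <E> we get {v}; from <S>::=t we get {t}; from <S>::=v s <D> <E> we get {v}. So FIRST(<S>) = {t, v}.
FIRST(<A>): from <A>::=ε we get {ε}. So FIRST(<A>) = {ε}.
FIRST(<D>): from <D>::=t v <E> t we get {t}. So FIRST(<D>) = {t}.
FIRST(<E>): from <E>::=<A> s v <A> we get {s}; from <E>::=t u we get {t}; from <E>::=<S> v s we get {t, v}. So FIRST(<E>) = {s, t, v}.
FIRST(<G>): from <G>::=<D> t u we get {t}; from <G>::=s we get {s}; from <G>::=ε we get {ε}. So FIRST(<G>) = {ε, s, t}.
FOLLOW(<S>) includes $ since <S> is the start symbol.
FOLLOW(<S>): in <E>::=<S> v s, <S> is followed by v s with FIRST {v}. Thus FOLLOW(<S>) = {$, v}.
FOLLOW(<E>): in <S>::=v <G> t <E>, the suffix after <E> is empty, so FOLLOW(<E>) ⊇ FOLLOW(<S>) = {$, v}; in <S>::=v s <D> <E>, the suffix after <E> is empty, so FOLLOW(<E>) ⊇ FOLLOW(<S>) = {$, v}; in <D>::=t v <E> t, <E> is followed by t with FIRST {t}. Thus FOLLOW(<E>) = {$, t, v}.
FOLLOW(<A>): in <E>::=<A> s v <A> (occurrence 1), <A> is followed by s v <A> with FIRST {s}; in <E>::=<A> s v <A> (occurrence 2), the suffix after <A> is empty, so FOLLOW(<A>) ⊇ FOLLOW(<E>) = {$, t, v}. Thus FOLLOW(<A>) = {$, s, t, v}.
FOLLOW(<D>): in <S>::=v s <D> <E>, <D> is followed by <E> with FIRST {s, t, v}; in <G>::=<D> t u, <D> is followed by t u with FIRST {t}. Thus FOLLOW(<D>) = {s, t, v}.
FOLLOW(<G>): in <S>::=v <G> t <E>, <G> is followed by t <E> with FIRST {t}. Thus FOLLOW(<G>) = {t}.

{$, t, v}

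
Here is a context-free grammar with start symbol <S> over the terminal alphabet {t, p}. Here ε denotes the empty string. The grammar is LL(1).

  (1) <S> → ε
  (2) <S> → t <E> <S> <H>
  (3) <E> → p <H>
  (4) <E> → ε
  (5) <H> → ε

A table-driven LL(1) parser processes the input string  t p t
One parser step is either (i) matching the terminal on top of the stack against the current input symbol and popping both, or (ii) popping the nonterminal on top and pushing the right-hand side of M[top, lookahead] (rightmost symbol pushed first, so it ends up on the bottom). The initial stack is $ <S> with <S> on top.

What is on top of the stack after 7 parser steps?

step 1: stack=$ <S>  input=t p t $  — expand <S> → t <E> <S> <H>
step 2: stack=$ <H> <S> <E> t  input=t p t $  — match t
step 3: stack=$ <H> <S> <E>  input=p t $  — expand <E> → p <H>
step 4: stack=$ <H> <S> <H> p  input=p t $  — match p
step 5: stack=$ <H> <S> <H>  input=t $  — expand <H> → ε
step 6: stack=$ <H> <S>  input=t $  — expand <S> → t <E> <S> <H>
step 7: stack=$ <H> <H> <S> <E> t  input=t $  — match t
Stack after step 7: $ <H> <H> <S> <E> (top = <E>).

<E>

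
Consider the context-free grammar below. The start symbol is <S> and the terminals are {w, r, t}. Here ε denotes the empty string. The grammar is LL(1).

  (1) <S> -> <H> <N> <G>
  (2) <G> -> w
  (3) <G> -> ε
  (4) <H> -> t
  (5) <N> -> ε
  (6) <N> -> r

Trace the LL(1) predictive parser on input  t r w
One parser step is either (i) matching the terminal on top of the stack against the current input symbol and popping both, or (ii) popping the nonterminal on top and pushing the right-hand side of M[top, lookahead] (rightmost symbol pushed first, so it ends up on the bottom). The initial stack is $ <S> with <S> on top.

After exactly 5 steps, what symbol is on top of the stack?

step 1: stack=$ <S>  input=t r w $  — expand <S> -> <H> <N> <G>
step 2: stack=$ <G> <N> <H>  input=t r w $  — expand <H> -> t
step 3: stack=$ <G> <N> t  input=t r w $  — match t
step 4: stack=$ <G> <N>  input=r w $  — expand <N> -> r
step 5: stack=$ <G> r  input=r w $  — match r
Stack after step 5: $ <G> (top = <G>).

<G>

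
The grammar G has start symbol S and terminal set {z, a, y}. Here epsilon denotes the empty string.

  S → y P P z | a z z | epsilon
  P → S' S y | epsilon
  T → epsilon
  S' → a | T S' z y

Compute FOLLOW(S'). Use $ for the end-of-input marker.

FIRST(S): from S→y P P z we get {y}; from S→a z z we get {a}; from S→epsilon we get {epsilon}. So FIRST(S) = {epsilon, a, y}.
FIRST(T): from T→epsilon we get {epsilon}. So FIRST(T) = {epsilon}.
FIRST(S'): from S'→a we get {a}; from S'→T S' z y we get {a}. So FIRST(S') = {a}.
FIRST(P): from P→S' S y we get {a}; from P→epsilon we get {epsilon}. So FIRST(P) = {epsilon, a}.
FOLLOW(S) includes $ since S is the start symbol.
FOLLOW(S): in P→S' S y, S is followed by y with FIRST {y}. Thus FOLLOW(S) = {$, y}.
FOLLOW(P): in S→y P P z (occurrence 1), P is followed by P z with FIRST {a, z}; in S→y P P z (occurrence 2), P is followed by z with FIRST {z}. Thus FOLLOW(P) = {a, z}.
FOLLOW(T): in S'→T S' z y, T is followed by S' z y with FIRST {a}. Thus FOLLOW(T) = {a}.
FOLLOW(S'): in P→S' S y, S' is followed by S y with FIRST {a, y}; in S'→T S' z y, S' is followed by z y with FIRST {z}. Thus FOLLOW(S') = {a, y, z}.

{a, y, z}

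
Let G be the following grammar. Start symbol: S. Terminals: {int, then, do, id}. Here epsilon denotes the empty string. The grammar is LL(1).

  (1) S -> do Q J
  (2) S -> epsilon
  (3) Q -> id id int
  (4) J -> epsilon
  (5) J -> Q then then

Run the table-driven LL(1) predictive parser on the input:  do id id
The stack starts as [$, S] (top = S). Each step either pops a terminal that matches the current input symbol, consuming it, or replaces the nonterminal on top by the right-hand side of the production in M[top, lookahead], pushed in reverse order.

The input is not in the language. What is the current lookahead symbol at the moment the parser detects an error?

     Stack          Input       Action
  1  $ S            do id id $  expand S -> do Q J
  2  $ J Q do       do id id $  match do
  3  $ J Q          id id $     expand Q -> id id int
  4  $ J int id id  id id $     match id
  5  $ J int id     id $        match id
  6  $ J int        $           error: top is terminal int but lookahead is $

$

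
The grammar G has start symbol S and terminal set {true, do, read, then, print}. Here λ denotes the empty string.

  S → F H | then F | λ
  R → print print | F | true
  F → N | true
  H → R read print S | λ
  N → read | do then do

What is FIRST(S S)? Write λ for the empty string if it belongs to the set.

FIRST(N): from N→read we get {read}; from N→do then do we get {do}. So FIRST(N) = {do, read}.
FIRST(F): from F→N we get {do, read}; from F→true we get {true}. So FIRST(F) = {do, read, true}.
FIRST(S): from S→F H we get {do, read, true}; from S→then F we get {then}; from S→λ we get {λ}. So FIRST(S) = {λ, do, read, then, true}.
FIRST(R): from R→print print we get {print}; from R→F we get {do, read, true}; from R→true we get {true}. So FIRST(R) = {do, print, read, true}.
FIRST(H): from H→R read print S we get {do, print, read, true}; from H→λ we get {λ}. So FIRST(H) = {λ, do, print, read, true}.
FIRST(S S): take FIRST of each symbol in turn, carrying on past any symbol whose FIRST contains λ; result {λ, do, read, then, true}.

{λ, do, read, then, true}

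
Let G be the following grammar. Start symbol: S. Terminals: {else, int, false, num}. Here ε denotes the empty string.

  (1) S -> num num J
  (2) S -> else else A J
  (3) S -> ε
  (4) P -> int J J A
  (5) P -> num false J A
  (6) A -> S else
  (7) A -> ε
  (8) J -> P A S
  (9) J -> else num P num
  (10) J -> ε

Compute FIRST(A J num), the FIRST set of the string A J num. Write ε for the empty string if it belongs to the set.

FIRST(S) = {ε, else, num}
FIRST(P) = {int, num}
FIRST(A) = {ε, else, num}  (via S else)
FIRST(J) = {ε, else, int, num}  (via P A S)
FIRST(A J num): take FIRST of each symbol in turn, carrying on past any symbol whose FIRST contains ε; result {else, int, num}.

{else, int, num}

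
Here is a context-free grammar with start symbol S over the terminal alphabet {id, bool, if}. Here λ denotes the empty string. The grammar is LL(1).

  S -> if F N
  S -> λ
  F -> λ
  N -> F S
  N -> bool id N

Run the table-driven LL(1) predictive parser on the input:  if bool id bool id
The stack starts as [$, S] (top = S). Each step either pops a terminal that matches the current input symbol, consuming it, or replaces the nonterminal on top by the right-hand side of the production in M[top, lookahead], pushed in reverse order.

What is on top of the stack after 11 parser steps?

step 1: stack=$ S  input=if bool id bool id $  — expand S -> if F N
step 2: stack=$ N F if  input=if bool id bool id $  — match if
step 3: stack=$ N F  input=bool id bool id $  — expand F -> λ
step 4: stack=$ N  input=bool id bool id $  — expand N -> bool id N
step 5: stack=$ N id bool  input=bool id bool id $  — match bool
step 6: stack=$ N id  input=id bool id $  — match id
step 7: stack=$ N  input=bool id $  — expand N -> bool id N
step 8: stack=$ N id bool  input=bool id $  — match bool
step 9: stack=$ N id  input=id $  — match id
step 10: stack=$ N  input=$  — expand N -> F S
step 11: stack=$ S F  input=$  — expand F -> λ
Stack after step 11: $ S (top = S).

S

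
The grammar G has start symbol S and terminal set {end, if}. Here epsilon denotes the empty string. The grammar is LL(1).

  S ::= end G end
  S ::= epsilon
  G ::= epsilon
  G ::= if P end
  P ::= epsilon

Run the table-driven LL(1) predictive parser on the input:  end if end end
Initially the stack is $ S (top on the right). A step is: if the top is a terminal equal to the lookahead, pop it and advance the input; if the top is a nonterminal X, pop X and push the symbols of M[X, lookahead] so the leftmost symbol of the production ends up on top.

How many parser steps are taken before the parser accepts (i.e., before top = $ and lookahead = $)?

step 1: stack=$ S  input=end if end end $  — expand S ::= end G end
step 2: stack=$ end G end  input=end if end end $  — match end
step 3: stack=$ end G  input=if end end $  — expand G ::= if P end
step 4: stack=$ end end P if  input=if end end $  — match if
step 5: stack=$ end end P  input=end end $  — expand P ::= epsilon
step 6: stack=$ end end  input=end end $  — match end
step 7: stack=$ end  input=end $  — match end
Accept reached after 7 steps.

7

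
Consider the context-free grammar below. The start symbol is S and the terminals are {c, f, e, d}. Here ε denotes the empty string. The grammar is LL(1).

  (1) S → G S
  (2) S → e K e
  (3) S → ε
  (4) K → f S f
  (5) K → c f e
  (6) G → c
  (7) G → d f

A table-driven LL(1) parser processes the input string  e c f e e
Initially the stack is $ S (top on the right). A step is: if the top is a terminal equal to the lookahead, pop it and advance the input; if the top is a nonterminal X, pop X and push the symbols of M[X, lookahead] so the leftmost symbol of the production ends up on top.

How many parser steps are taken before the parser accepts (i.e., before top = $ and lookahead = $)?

     Stack      Input        Action
  1  $ S        e c f e e $  expand S → e K e
  2  $ e K e    e c f e e $  match e
  3  $ e K      c f e e $    expand K → c f e
  4  $ e e f c  c f e e $    match c
  5  $ e e f    f e e $      match f
  6  $ e e      e e $        match e
  7  $ e        e $          match e
Accept reached after 7 steps.

7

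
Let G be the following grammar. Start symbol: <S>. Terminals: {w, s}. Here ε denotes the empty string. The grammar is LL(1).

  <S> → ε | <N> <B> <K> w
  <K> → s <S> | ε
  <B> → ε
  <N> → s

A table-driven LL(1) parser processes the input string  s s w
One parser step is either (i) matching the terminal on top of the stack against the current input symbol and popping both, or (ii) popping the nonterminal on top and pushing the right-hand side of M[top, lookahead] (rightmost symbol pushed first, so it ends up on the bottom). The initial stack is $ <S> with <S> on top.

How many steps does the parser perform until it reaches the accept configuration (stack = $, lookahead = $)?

     Stack            Input    Action
  1  $ <S>            s s w $  expand <S> → <N> <B> <K> w
  2  $ w <K> <B> <N>  s s w $  expand <N> → s
  3  $ w <K> <B> s    s s w $  match s
  4  $ w <K> <B>      s w $    expand <B> → ε
  5  $ w <K>          s w $    expand <K> → s <S>
  6  $ w <S> s        s w $    match s
  7  $ w <S>          w $      expand <S> → ε
  8  $ w              w $      match w
Accept reached after 8 steps.

8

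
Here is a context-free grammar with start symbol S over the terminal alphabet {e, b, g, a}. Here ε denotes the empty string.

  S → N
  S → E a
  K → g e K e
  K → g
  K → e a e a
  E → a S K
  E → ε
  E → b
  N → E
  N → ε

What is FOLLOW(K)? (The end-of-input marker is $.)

FIRST(K): from K→g e K e we get {g}; from K→g we get {g}; from K→e a e a we get {e}. So FIRST(K) = {e, g}.
FIRST(E): from E→a S K we get {a}; from E→ε we get {ε}; from E→b we get {b}. So FIRST(E) = {ε, a, b}.
FIRST(N): from N→E we get {ε, a, b}; from N→ε we get {ε}. So FIRST(N) = {ε, a, b}.
FIRST(S): from S→N we get {ε, a, b}; from S→E a we get {a, b}. So FIRST(S) = {ε, a, b}.
FOLLOW(S) includes $ since S is the start symbol.
FOLLOW(S): in E→a S K, S is followed by K with FIRST {e, g}. Thus FOLLOW(S) = {$, e, g}.
FOLLOW(N): in S→N, the suffix after N is empty, so FOLLOW(N) ⊇ FOLLOW(S) = {$, e, g}. Thus FOLLOW(N) = {$, e, g}.
FOLLOW(E): in S→E a, E is followed by a with FIRST {a}; in N→E, the suffix after E is empty, so FOLLOW(E) ⊇ FOLLOW(N) = {$, e, g}. Thus FOLLOW(E) = {$, a, e, g}.
FOLLOW(K): in K→g e K e, K is followed by e with FIRST {e}; in E→a S K, the suffix after K is empty, so FOLLOW(K) ⊇ FOLLOW(E) = {$, a, e, g}. Thus FOLLOW(K) = {$, a, e, g}.

{$, a, e, g}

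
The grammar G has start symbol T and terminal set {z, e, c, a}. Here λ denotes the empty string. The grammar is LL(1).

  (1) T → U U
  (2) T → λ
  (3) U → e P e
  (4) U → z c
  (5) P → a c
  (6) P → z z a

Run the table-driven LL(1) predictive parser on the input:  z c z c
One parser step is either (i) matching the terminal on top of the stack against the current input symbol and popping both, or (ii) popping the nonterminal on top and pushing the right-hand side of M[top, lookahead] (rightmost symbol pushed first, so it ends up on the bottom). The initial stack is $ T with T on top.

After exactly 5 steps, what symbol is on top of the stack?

     Stack    Input      Action
  1  $ T      z c z c $  expand T → U U
  2  $ U U    z c z c $  expand U → z c
  3  $ U c z  z c z c $  match z
  4  $ U c    c z c $    match c
  5  $ U      z c $      expand U → z c
Stack after step 5: $ c z (top = z).

z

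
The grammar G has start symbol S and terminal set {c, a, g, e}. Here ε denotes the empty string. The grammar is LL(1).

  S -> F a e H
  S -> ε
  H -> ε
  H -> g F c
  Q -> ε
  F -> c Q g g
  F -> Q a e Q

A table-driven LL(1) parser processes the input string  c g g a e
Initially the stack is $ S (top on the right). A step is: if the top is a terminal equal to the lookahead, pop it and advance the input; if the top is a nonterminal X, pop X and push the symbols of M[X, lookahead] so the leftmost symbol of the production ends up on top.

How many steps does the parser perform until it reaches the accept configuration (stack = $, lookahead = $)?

step 1: stack=$ S  input=c g g a e $  — expand S -> F a e H
step 2: stack=$ H e a F  input=c g g a e $  — expand F -> c Q g g
step 3: stack=$ H e a g g Q c  input=c g g a e $  — match c
step 4: stack=$ H e a g g Q  input=g g a e $  — expand Q -> ε
step 5: stack=$ H e a g g  input=g g a e $  — match g
step 6: stack=$ H e a g  input=g a e $  — match g
step 7: stack=$ H e a  input=a e $  — match a
step 8: stack=$ H e  input=e $  — match e
step 9: stack=$ H  input=$  — expand H -> ε
Accept reached after 9 steps.

9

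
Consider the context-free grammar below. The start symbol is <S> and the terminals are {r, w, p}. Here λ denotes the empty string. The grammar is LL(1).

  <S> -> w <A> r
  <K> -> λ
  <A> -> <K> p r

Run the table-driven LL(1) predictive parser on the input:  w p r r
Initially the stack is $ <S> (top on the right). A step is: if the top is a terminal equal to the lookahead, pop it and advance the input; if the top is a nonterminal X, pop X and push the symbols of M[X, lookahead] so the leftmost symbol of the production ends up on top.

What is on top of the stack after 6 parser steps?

     Stack        Input      Action
  1  $ <S>        w p r r $  expand <S> -> w <A> r
  2  $ r <A> w    w p r r $  match w
  3  $ r <A>      p r r $    expand <A> -> <K> p r
  4  $ r r p <K>  p r r $    expand <K> -> λ
  5  $ r r p      p r r $    match p
  6  $ r r        r r $      match r
Stack after step 6: $ r (top = r).

r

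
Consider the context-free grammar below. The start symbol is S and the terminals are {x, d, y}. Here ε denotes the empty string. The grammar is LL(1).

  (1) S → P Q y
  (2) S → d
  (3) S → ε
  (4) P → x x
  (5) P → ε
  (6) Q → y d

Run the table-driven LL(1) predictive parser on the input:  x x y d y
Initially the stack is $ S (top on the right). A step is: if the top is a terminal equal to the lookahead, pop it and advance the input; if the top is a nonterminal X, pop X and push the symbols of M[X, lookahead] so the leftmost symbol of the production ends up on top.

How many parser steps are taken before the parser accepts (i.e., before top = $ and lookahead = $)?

     Stack      Input        Action
  1  $ S        x x y d y $  expand S → P Q y
  2  $ y Q P    x x y d y $  expand P → x x
  3  $ y Q x x  x x y d y $  match x
  4  $ y Q x    x y d y $    match x
  5  $ y Q      y d y $      expand Q → y d
  6  $ y d y    y d y $      match y
  7  $ y d      d y $        match d
  8  $ y        y $          match y
Accept reached after 8 steps.

8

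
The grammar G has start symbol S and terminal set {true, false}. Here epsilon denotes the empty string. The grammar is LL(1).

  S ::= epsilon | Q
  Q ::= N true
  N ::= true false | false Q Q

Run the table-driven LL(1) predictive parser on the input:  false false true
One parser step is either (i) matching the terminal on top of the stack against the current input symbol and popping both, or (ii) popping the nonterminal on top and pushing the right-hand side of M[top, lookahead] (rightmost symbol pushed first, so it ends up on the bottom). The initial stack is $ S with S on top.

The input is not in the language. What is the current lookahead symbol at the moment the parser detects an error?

$

step 1: stack=$ S  input=false false true $  — expand S ::= Q
step 2: stack=$ Q  input=false false true $  — expand Q ::= N true
step 3: stack=$ true N  input=false false true $  — expand N ::= false Q Q
step 4: stack=$ true Q Q false  input=false false true $  — match false
step 5: stack=$ true Q Q  input=false true $  — expand Q ::= N true
step 6: stack=$ true Q true N  input=false true $  — expand N ::= false Q Q
step 7: stack=$ true Q true Q Q false  input=false true $  — match false
step 8: stack=$ true Q true Q Q  input=true $  — expand Q ::= N true
step 9: stack=$ true Q true Q true N  input=true $  — expand N ::= true false
step 10: stack=$ true Q true Q true false true  input=true $  — match true
step 11: stack=$ true Q true Q true false  input=$  — error: top is terminal false but lookahead is $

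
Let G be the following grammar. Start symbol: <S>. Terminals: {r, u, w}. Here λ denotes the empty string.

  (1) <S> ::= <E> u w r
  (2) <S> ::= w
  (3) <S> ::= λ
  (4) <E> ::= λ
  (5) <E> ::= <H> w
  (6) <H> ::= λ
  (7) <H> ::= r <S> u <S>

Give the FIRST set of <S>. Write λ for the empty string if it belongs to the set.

{λ, r, u, w}

FIRST(<H>): from <H>::=λ we get {λ}; from <H>::=r <S> u <S> we get {r}. So FIRST(<H>) = {λ, r}.
FIRST(<E>): from <E>::=λ we get {λ}; from <E>::=<H> w we get {r, w}. So FIRST(<E>) = {λ, r, w}.
FIRST(<S>): from <S>::=<E> u w r we get {r, u, w}; from <S>::=w we get {w}; from <S>::=λ we get {λ}. So FIRST(<S>) = {λ, r, u, w}.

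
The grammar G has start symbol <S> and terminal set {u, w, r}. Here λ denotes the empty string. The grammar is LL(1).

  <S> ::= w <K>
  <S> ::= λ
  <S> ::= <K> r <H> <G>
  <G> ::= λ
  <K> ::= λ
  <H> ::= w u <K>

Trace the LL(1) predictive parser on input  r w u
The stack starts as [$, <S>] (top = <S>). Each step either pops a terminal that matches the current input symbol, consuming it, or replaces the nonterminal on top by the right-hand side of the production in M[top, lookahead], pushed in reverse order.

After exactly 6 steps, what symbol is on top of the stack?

     Stack            Input    Action
  1  $ <S>            r w u $  expand <S> ::= <K> r <H> <G>
  2  $ <G> <H> r <K>  r w u $  expand <K> ::= λ
  3  $ <G> <H> r      r w u $  match r
  4  $ <G> <H>        w u $    expand <H> ::= w u <K>
  5  $ <G> <K> u w    w u $    match w
  6  $ <G> <K> u      u $      match u
Stack after step 6: $ <G> <K> (top = <K>).

<K>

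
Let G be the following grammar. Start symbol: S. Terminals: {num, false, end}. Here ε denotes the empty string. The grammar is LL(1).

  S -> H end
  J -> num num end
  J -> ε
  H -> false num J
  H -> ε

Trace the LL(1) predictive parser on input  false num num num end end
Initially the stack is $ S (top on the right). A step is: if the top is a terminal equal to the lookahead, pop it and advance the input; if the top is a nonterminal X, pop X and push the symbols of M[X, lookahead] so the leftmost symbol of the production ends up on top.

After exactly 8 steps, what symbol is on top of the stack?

end

     Stack              Input                        Action
  1  $ S                false num num num end end $  expand S -> H end
  2  $ end H            false num num num end end $  expand H -> false num J
  3  $ end J num false  false num num num end end $  match false
  4  $ end J num        num num num end end $        match num
  5  $ end J            num num end end $            expand J -> num num end
  6  $ end end num num  num num end end $            match num
  7  $ end end num      num end end $                match num
  8  $ end end          end end $                    match end
Stack after step 8: $ end (top = end).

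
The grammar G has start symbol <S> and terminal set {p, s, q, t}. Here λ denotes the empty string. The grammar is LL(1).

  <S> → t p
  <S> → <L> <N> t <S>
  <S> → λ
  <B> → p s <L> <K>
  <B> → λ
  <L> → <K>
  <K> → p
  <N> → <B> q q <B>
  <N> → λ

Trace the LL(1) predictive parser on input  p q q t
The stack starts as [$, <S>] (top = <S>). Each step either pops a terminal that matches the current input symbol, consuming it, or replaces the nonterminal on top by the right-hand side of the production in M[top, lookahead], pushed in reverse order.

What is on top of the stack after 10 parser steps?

<S>

step 1: stack=$ <S>  input=p q q t $  — expand <S> → <L> <N> t <S>
step 2: stack=$ <S> t <N> <L>  input=p q q t $  — expand <L> → <K>
step 3: stack=$ <S> t <N> <K>  input=p q q t $  — expand <K> → p
step 4: stack=$ <S> t <N> p  input=p q q t $  — match p
step 5: stack=$ <S> t <N>  input=q q t $  — expand <N> → <B> q q <B>
step 6: stack=$ <S> t <B> q q <B>  input=q q t $  — expand <B> → λ
step 7: stack=$ <S> t <B> q q  input=q q t $  — match q
step 8: stack=$ <S> t <B> q  input=q t $  — match q
step 9: stack=$ <S> t <B>  input=t $  — expand <B> → λ
step 10: stack=$ <S> t  input=t $  — match t
Stack after step 10: $ <S> (top = <S>).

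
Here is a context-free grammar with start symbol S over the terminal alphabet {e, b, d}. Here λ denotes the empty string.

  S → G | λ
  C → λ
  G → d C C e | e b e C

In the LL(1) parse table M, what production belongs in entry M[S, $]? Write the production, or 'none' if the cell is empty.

FIRST(C): from C→λ we get {λ}. So FIRST(C) = {λ}.
FIRST(G): from G→d C C e we get {d}; from G→e b e C we get {e}. So FIRST(G) = {d, e}.
FIRST(S): from S→G we get {d, e}; from S→λ we get {λ}. So FIRST(S) = {λ, d, e}.
FOLLOW(S) includes $ since S is the start symbol.
FOLLOW(S): S appears on no right-hand side. Thus FOLLOW(S) = {$}.
For S → G: FIRST(G) = {d, e}, so it goes in M[S, t] for t ∈ {d, e}.
For S → λ: FIRST(λ) = {λ}, so it goes in M[S, t] for t ∈ {}; since λ ∈ FIRST, also for every t ∈ FOLLOW(S) = {$}.

S → λ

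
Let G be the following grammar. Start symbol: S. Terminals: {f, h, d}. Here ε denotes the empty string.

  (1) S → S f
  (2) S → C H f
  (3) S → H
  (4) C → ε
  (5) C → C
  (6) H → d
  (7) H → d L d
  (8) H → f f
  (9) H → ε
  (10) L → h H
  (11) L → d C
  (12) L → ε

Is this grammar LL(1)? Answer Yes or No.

No

FIRST(S) = {ε, d, f}
FIRST(C) = {ε}
FIRST(H) = {ε, d, f}
FIRST(L) = {ε, d, h}
FOLLOW(S) = {$, f}
FOLLOW(C) = {d, f}
FOLLOW(H) = {$, d, f}
FOLLOW(L) = {d}
Cell M[C, d] receives both C → ε and C → C — the grammar is not LL(1).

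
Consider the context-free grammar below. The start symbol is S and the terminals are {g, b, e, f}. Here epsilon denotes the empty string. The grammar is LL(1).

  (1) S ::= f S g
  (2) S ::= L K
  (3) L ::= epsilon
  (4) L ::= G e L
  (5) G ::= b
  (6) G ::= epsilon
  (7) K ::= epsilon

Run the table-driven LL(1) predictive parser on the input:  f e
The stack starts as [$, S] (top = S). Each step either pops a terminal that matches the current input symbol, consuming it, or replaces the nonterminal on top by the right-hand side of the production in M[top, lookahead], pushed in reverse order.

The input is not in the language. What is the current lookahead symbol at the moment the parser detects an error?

$

step 1: stack=$ S  input=f e $  — expand S ::= f S g
step 2: stack=$ g S f  input=f e $  — match f
step 3: stack=$ g S  input=e $  — expand S ::= L K
step 4: stack=$ g K L  input=e $  — expand L ::= G e L
step 5: stack=$ g K L e G  input=e $  — expand G ::= epsilon
step 6: stack=$ g K L e  input=e $  — match e
step 7: stack=$ g K L  input=$  — expand L ::= epsilon
step 8: stack=$ g K  input=$  — expand K ::= epsilon
step 9: stack=$ g  input=$  — error: top is terminal g but lookahead is $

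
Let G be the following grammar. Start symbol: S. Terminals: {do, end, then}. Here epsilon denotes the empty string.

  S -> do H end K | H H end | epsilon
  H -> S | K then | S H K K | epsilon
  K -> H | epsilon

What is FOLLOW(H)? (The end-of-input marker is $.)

FIRST(S): from S->do H end K we get {do}; from S->H H end we get {do, end, then}; from S->epsilon we get {epsilon}. So FIRST(S) = {epsilon, do, end, then}.
FIRST(H): from H->S we get {epsilon, do, end, then}; from H->K then we get {do, end, then}; from H->S H K K we get {epsilon, do, end, then}; from H->epsilon we get {epsilon}. So FIRST(H) = {epsilon, do, end, then}.
FIRST(K): from K->H we get {epsilon, do, end, then}; from K->epsilon we get {epsilon}. So FIRST(K) = {epsilon, do, end, then}.
FOLLOW(S) includes $ since S is the start symbol.
FOLLOW(S): in H->S, the suffix after S is empty, so FOLLOW(S) ⊇ FOLLOW(H) = {$, do, end, then}; in H->S H K K, S is followed by H K K with FIRST {epsilon, do, end, then}; in H->S H K K, the suffix after S is nullable, so FOLLOW(S) ⊇ FOLLOW(H) = {$, do, end, then}. Thus FOLLOW(S) = {$, do, end, then}.
FOLLOW(H): in S->do H end K, H is followed by end K with FIRST {end}; in S->H H end (occurrence 1), H is followed by H end with FIRST {do, end, then}; in S->H H end (occurrence 2), H is followed by end with FIRST {end}; in H->S H K K, H is followed by K K with FIRST {epsilon, do, end, then}; in H->S H K K, the suffix after H is nullable (adds nothing new); in K->H, the suffix after H is empty, so FOLLOW(H) ⊇ FOLLOW(K) = {$, do, end, then}. Thus FOLLOW(H) = {$, do, end, then}.
FOLLOW(K): in S->do H end K, the suffix after K is empty, so FOLLOW(K) ⊇ FOLLOW(S) = {$, do, end, then}; in H->K then, K is followed by then with FIRST {then}; in H->S H K K (occurrence 1), K is followed by K with FIRST {epsilon, do, end, then}; in H->S H K K (occurrence 1), the suffix after K is nullable, so FOLLOW(K) ⊇ FOLLOW(H) = {$, do, end, then}; in H->S H K K (occurrence 2), the suffix after K is empty, so FOLLOW(K) ⊇ FOLLOW(H) = {$, do, end, then}. Thus FOLLOW(K) = {$, do, end, then}.

{$, do, end, then}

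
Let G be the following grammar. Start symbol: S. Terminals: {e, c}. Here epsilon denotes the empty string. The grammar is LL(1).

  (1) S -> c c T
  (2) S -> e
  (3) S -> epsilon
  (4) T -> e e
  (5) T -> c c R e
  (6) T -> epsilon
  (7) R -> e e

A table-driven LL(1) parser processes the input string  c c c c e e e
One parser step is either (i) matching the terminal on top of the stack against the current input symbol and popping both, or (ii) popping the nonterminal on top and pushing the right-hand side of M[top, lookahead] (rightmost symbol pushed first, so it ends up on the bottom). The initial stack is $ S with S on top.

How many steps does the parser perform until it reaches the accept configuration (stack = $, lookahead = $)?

10

step 1: stack=$ S  input=c c c c e e e $  — expand S -> c c T
step 2: stack=$ T c c  input=c c c c e e e $  — match c
step 3: stack=$ T c  input=c c c e e e $  — match c
step 4: stack=$ T  input=c c e e e $  — expand T -> c c R e
step 5: stack=$ e R c c  input=c c e e e $  — match c
step 6: stack=$ e R c  input=c e e e $  — match c
step 7: stack=$ e R  input=e e e $  — expand R -> e e
step 8: stack=$ e e e  input=e e e $  — match e
step 9: stack=$ e e  input=e e $  — match e
step 10: stack=$ e  input=e $  — match e
Accept reached after 10 steps.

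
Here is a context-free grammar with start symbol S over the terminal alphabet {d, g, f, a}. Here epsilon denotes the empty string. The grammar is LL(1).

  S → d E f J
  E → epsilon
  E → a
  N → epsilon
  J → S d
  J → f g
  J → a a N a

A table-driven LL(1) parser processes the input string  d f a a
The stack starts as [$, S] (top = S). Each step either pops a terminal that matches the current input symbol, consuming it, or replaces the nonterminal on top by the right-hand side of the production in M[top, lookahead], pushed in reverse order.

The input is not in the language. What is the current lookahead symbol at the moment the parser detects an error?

$

     Stack      Input      Action
  1  $ S        d f a a $  expand S → d E f J
  2  $ J f E d  d f a a $  match d
  3  $ J f E    f a a $    expand E → epsilon
  4  $ J f      f a a $    match f
  5  $ J        a a $      expand J → a a N a
  6  $ a N a a  a a $      match a
  7  $ a N a    a $        match a
  8  $ a N      $          error: M[N, $] is empty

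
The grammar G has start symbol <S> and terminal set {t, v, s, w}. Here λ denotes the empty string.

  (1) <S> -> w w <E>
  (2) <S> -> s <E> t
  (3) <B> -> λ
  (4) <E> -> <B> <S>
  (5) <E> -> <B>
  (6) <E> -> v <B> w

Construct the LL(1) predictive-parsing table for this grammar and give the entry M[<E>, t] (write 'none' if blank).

<E> -> <B>

FIRST(<S>): from <S>->w w <E> we get {w}; from <S>->s <E> t we get {s}. So FIRST(<S>) = {s, w}.
FIRST(<B>): from <B>->λ we get {λ}. So FIRST(<B>) = {λ}.
FIRST(<E>): from <E>-><B> <S> we get {s, w}; from <E>-><B> we get {λ}; from <E>->v <B> w we get {v}. So FIRST(<E>) = {λ, s, v, w}.
FOLLOW(<S>) includes $ since <S> is the start symbol.
FOLLOW(<S>): in <E>-><B> <S>, the suffix after <S> is empty, so FOLLOW(<S>) ⊇ FOLLOW(<E>) = {$, t}. Thus FOLLOW(<S>) = {$, t}.
FOLLOW(<E>): in <S>->w w <E>, the suffix after <E> is empty, so FOLLOW(<E>) ⊇ FOLLOW(<S>) = {$, t}; in <S>->s <E> t, <E> is followed by t with FIRST {t}. Thus FOLLOW(<E>) = {$, t}.
For <E> -> <B> <S>: FIRST(<B> <S>) = {s, w}, so it goes in M[<E>, t] for t ∈ {s, w}.
For <E> -> <B>: FIRST(<B>) = {λ}, so it goes in M[<E>, t] for t ∈ {}; since λ ∈ FIRST, also for every t ∈ FOLLOW(<E>) = {$, t}.
For <E> -> v <B> w: FIRST(v <B> w) = {v}, so it goes in M[<E>, t] for t ∈ {v}.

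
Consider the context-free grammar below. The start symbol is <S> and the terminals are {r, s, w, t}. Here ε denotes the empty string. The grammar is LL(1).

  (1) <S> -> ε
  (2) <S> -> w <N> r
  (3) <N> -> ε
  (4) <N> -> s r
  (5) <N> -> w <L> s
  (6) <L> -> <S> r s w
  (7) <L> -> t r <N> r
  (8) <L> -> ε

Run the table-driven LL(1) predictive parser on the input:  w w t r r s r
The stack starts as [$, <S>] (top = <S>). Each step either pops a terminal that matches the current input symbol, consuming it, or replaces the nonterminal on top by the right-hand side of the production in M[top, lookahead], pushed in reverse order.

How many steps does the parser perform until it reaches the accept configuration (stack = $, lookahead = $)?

11

      Stack            Input            Action
   1  $ <S>            w w t r r s r $  expand <S> -> w <N> r
   2  $ r <N> w        w w t r r s r $  match w
   3  $ r <N>          w t r r s r $    expand <N> -> w <L> s
   4  $ r s <L> w      w t r r s r $    match w
   5  $ r s <L>        t r r s r $      expand <L> -> t r <N> r
   6  $ r s r <N> r t  t r r s r $      match t
   7  $ r s r <N> r    r r s r $        match r
   8  $ r s r <N>      r s r $          expand <N> -> ε
   9  $ r s r          r s r $          match r
  10  $ r s            s r $            match s
  11  $ r              r $              match r
Accept reached after 11 steps.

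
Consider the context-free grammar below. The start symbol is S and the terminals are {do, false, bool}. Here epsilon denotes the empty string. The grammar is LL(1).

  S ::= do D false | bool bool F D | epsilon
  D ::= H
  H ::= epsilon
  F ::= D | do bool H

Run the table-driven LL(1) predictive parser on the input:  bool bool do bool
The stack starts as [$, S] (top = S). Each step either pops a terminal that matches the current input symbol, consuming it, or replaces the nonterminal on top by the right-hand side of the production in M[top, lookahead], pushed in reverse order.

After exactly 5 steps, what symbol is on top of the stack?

bool

step 1: stack=$ S  input=bool bool do bool $  — expand S ::= bool bool F D
step 2: stack=$ D F bool bool  input=bool bool do bool $  — match bool
step 3: stack=$ D F bool  input=bool do bool $  — match bool
step 4: stack=$ D F  input=do bool $  — expand F ::= do bool H
step 5: stack=$ D H bool do  input=do bool $  — match do
Stack after step 5: $ D H bool (top = bool).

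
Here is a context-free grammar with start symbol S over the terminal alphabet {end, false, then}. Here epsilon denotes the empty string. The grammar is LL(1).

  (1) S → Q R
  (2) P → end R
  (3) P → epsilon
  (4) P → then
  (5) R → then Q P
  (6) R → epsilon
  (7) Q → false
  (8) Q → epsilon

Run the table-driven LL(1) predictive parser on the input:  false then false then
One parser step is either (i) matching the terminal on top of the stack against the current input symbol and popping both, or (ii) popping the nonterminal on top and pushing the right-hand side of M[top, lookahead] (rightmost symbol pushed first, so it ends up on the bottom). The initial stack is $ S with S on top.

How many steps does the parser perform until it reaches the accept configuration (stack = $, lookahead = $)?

9

     Stack       Input                    Action
  1  $ S         false then false then $  expand S → Q R
  2  $ R Q       false then false then $  expand Q → false
  3  $ R false   false then false then $  match false
  4  $ R         then false then $        expand R → then Q P
  5  $ P Q then  then false then $        match then
  6  $ P Q       false then $             expand Q → false
  7  $ P false   false then $             match false
  8  $ P         then $                   expand P → then
  9  $ then      then $                   match then
Accept reached after 9 steps.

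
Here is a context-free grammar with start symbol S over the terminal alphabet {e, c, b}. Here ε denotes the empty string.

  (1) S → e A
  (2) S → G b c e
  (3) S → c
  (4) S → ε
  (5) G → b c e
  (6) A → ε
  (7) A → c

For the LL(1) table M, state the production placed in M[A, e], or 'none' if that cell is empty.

none

FIRST(G) = {b}
FIRST(A) = {ε, c}
FIRST(S) = {ε, b, c, e}  (via G b c e)
FOLLOW(S) includes $ since S is the start symbol.
FOLLOW(S): S appears on no right-hand side. Thus FOLLOW(S) = {$}.
FOLLOW(A): in S→e A, the suffix after A is empty, so FOLLOW(A) ⊇ FOLLOW(S) = {$}. Thus FOLLOW(A) = {$}.
For A → ε: FIRST(ε) = {ε}, so it goes in M[A, t] for t ∈ {}; since ε ∈ FIRST, also for every t ∈ FOLLOW(A) = {$}.
For A → c: FIRST(c) = {c}, so it goes in M[A, t] for t ∈ {c}.
None of these place a production in M[A, e].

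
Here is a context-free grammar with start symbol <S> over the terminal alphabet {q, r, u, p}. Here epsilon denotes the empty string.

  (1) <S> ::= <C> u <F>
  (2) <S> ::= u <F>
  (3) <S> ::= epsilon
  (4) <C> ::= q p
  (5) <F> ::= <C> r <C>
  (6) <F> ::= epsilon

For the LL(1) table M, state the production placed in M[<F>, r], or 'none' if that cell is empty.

none

FIRST(<C>): from <C>::=q p we get {q}. So FIRST(<C>) = {q}.
FIRST(<S>): from <S>::=<C> u <F> we get {q}; from <S>::=u <F> we get {u}; from <S>::=epsilon we get {epsilon}. So FIRST(<S>) = {epsilon, q, u}.
FIRST(<F>): from <F>::=<C> r <C> we get {q}; from <F>::=epsilon we get {epsilon}. So FIRST(<F>) = {epsilon, q}.
FOLLOW(<S>) includes $ since <S> is the start symbol.
FOLLOW(<S>): <S> appears on no right-hand side. Thus FOLLOW(<S>) = {$}.
FOLLOW(<F>): in <S>::=<C> u <F>, the suffix after <F> is empty, so FOLLOW(<F>) ⊇ FOLLOW(<S>) = {$}; in <S>::=u <F>, the suffix after <F> is empty, so FOLLOW(<F>) ⊇ FOLLOW(<S>) = {$}. Thus FOLLOW(<F>) = {$}.
For <F> ::= <C> r <C>: FIRST(<C> r <C>) = {q}, so it goes in M[<F>, t] for t ∈ {q}.
For <F> ::= epsilon: FIRST(epsilon) = {epsilon}, so it goes in M[<F>, t] for t ∈ {}; since epsilon ∈ FIRST, also for every t ∈ FOLLOW(<F>) = {$}.
None of these place a production in M[<F>, r].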